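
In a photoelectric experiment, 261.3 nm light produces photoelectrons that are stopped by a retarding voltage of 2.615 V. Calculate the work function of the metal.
2.13 eV

The stopping potential gives the maximum kinetic energy: KE_max = eV_s = 2.615 eV

From Einstein's photoelectric equation: KE_max = hc/λ - φ
Rearranging: φ = hc/λ - KE_max

Calculate photon energy:
E_photon = hc/λ = (6.626×10⁻³⁴ J·s)(3×10⁸ m/s) / (261.3×10⁻⁹ m) = 4.7449 eV

Therefore:
φ = 4.7449 - 2.615 = 2.13 eV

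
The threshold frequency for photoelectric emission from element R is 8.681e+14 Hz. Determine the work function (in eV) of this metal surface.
3.59 eV

At the threshold frequency, photon energy equals work function:
φ = hf₀

Calculating:
φ = (6.626×10⁻³⁴ J·s)(8.681e+14 Hz)
φ = 3.59 eV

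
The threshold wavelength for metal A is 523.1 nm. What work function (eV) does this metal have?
2.37 eV

At the threshold wavelength, photon energy equals work function:
φ = hc/λ₀

Calculating:
φ = (6.626×10⁻³⁴ J·s)(3×10⁸ m/s) / (523.1×10⁻⁹ m)
φ = 2.37 eV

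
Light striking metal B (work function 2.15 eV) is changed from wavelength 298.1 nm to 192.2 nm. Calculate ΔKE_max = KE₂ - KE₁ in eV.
2.2916 eV

Using Einstein's equation: KE_max = hc/λ - φ

For λ₁ = 298.1 nm:
KE₁ = hc/λ₁ - φ = 4.1591 - 2.15 = 2.0091 eV

For λ₂ = 192.2 nm:
KE₂ = hc/λ₂ - φ = 6.4508 - 2.15 = 4.3008 eV

Change in KE:
ΔKE = KE₂ - KE₁ = 4.3008 - 2.0091 = 2.2916 eV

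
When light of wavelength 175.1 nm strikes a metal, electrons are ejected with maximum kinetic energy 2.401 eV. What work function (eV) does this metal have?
4.68 eV

From Einstein's photoelectric equation: KE_max = hf - φ = hc/λ - φ

Rearranging for φ:
φ = hc/λ - KE_max

Calculate photon energy:
E_photon = hc/λ = 7.0808 eV

Therefore:
φ = 7.0808 - 2.401 = 4.68 eV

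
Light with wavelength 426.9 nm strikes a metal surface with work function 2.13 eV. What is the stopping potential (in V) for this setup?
0.7743 V

The stopping potential V_s satisfies: eV_s = KE_max

First, find KE_max using Einstein's equation:
E_photon = hc/λ = 2.9043 eV
KE_max = E_photon - φ = 2.9043 - 2.13 = 0.7743 eV

Since eV_s = KE_max:
V_s = KE_max/e = 0.7743 V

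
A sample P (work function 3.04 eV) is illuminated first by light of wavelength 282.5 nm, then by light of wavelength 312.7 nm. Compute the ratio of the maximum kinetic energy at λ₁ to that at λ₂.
1.4583

Using Einstein's equation: KE_max = hc/λ - φ

For λ₁ = 282.5 nm:
E₁ = hc/λ₁ = 4.3888 eV
KE₁ = E₁ - φ = 4.3888 - 3.04 = 1.3488 eV

For λ₂ = 312.7 nm:
E₂ = hc/λ₂ = 3.9650 eV
KE₂ = E₂ - φ = 3.9650 - 3.04 = 0.9250 eV

Ratio: KE₁/KE₂ = 1.3488/0.9250 = 1.4583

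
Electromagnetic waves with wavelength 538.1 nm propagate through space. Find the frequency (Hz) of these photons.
5.5713e+14 Hz

Using the wave equation: c = fλ

Solving for frequency:
f = c/λ = (3×10⁸ m/s) / (538.1×10⁻⁹ m)
f = 5.5713e+14 Hz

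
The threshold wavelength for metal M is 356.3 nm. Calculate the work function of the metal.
3.48 eV

At the threshold wavelength, photon energy equals work function:
φ = hc/λ₀

Calculating:
φ = (6.626×10⁻³⁴ J·s)(3×10⁸ m/s) / (356.3×10⁻⁹ m)
φ = 3.48 eV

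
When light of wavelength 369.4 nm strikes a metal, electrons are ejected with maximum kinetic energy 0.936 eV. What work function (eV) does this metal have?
2.42 eV

From Einstein's photoelectric equation: KE_max = hf - φ = hc/λ - φ

Rearranging for φ:
φ = hc/λ - KE_max

Calculate photon energy:
E_photon = hc/λ = 3.3564 eV

Therefore:
φ = 3.3564 - 0.936 = 2.42 eV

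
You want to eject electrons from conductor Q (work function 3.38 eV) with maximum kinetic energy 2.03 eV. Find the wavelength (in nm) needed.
229.18 nm

From Einstein's equation: KE_max = hc/λ - φ

Rearranging for λ:
hc/λ = KE_max + φ
λ = hc/(KE_max + φ)

Required photon energy:
E_photon = KE_max + φ = 2.03 + 3.38 = 5.41 eV

Required wavelength:
λ = hc/E_photon = (6.626×10⁻³⁴)(3×10⁸) / (5.41 × 1.602×10⁻¹⁹)
λ = 229.18 nm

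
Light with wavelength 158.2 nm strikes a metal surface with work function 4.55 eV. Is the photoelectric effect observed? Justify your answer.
Yes

For photoemission, the photon energy must exceed the work function.

Photon energy: E = hc/λ = 7.8372 eV
Work function: φ = 4.55 eV

Since E_photon (7.8372 eV) > φ (4.55 eV), photoemission WILL occur.
The threshold wavelength is λ₀ = hc/φ = 272.5 nm.
Since 158.2 nm < 272.5 nm, the light has sufficient energy.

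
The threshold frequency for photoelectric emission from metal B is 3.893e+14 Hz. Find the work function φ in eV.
1.61 eV

At the threshold frequency, photon energy equals work function:
φ = hf₀

Calculating:
φ = (6.626×10⁻³⁴ J·s)(3.893e+14 Hz)
φ = 1.61 eV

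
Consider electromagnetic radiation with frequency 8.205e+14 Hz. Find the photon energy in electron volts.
3.3933 eV

Using E = hf:

E = hf = (6.626×10⁻³⁴ J·s)(8.205e+14 Hz)
E = 3.3933 eV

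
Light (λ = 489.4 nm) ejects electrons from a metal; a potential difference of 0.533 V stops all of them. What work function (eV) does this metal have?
2.00 eV

The stopping potential gives the maximum kinetic energy: KE_max = eV_s = 0.533 eV

From Einstein's photoelectric equation: KE_max = hc/λ - φ
Rearranging: φ = hc/λ - KE_max

Calculate photon energy:
E_photon = hc/λ = (6.626×10⁻³⁴ J·s)(3×10⁸ m/s) / (489.4×10⁻⁹ m) = 2.5334 eV

Therefore:
φ = 2.5334 - 0.533 = 2.00 eV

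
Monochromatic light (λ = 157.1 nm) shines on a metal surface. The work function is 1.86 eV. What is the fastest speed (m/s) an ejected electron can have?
1.4567e+06 m/s

First, find the maximum kinetic energy:
E_photon = hc/λ = 7.8921 eV
KE_max = E_photon - φ = 7.8921 - 1.86 = 6.0321 eV

Convert to Joules: KE_max = 6.0321 × 1.602×10⁻¹⁹ J = 9.6644e-19 J

Then use KE = ½mv² to find velocity:
v = √(2·KE/m) = √(2 × 9.6644e-19 J / 9.109e-31 kg)
v = 1.4567e+06 m/s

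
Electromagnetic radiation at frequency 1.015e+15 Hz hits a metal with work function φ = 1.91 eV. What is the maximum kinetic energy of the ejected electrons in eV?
2.2877 eV

Using Einstein's photoelectric equation: KE_max = hf - φ

First, calculate the photon energy:
E_photon = hf = (6.626×10⁻³⁴ J·s)(1.015e+15 Hz)
E_photon = 4.1977 eV

Then, the maximum kinetic energy:
KE_max = E_photon - φ = 4.1977 eV - 1.91 eV = 2.2877 eV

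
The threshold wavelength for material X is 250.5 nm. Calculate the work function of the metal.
4.95 eV

At the threshold wavelength, photon energy equals work function:
φ = hc/λ₀

Calculating:
φ = (6.626×10⁻³⁴ J·s)(3×10⁸ m/s) / (250.5×10⁻⁹ m)
φ = 4.95 eV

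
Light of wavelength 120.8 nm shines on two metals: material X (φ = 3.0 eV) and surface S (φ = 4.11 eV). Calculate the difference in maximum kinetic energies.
1.1100 eV

Using KE_max = hc/λ - φ for each metal:

Photon energy: E = hc/λ = 10.2636 eV

For material X (φ₁ = 3.0 eV):
KE₁ = E - φ₁ = 10.2636 - 3.0 = 7.2636 eV

For surface S (φ₂ = 4.11 eV):
KE₂ = E - φ₂ = 10.2636 - 4.11 = 6.1536 eV

Difference:
ΔKE = KE₁ - KE₂ = 7.2636 - 6.1536 = 1.1100 eV

Note: The difference equals the difference in work functions: 4.11 - 3.0 = 1.11 eV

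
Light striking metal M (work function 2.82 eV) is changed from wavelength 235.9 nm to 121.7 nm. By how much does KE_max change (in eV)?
4.9319 eV

Using Einstein's equation: KE_max = hc/λ - φ

For λ₁ = 235.9 nm:
KE₁ = hc/λ₁ - φ = 5.2558 - 2.82 = 2.4358 eV

For λ₂ = 121.7 nm:
KE₂ = hc/λ₂ - φ = 10.1877 - 2.82 = 7.3677 eV

Change in KE:
ΔKE = KE₂ - KE₁ = 7.3677 - 2.4358 = 4.9319 eV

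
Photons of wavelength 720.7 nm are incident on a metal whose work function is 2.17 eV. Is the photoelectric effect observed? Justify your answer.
No

For photoemission, the photon energy must exceed the work function.

Photon energy: E = hc/λ = 1.7203 eV
Work function: φ = 2.17 eV

Since E_photon (1.7203 eV) < φ (2.17 eV), photoemission will NOT occur.
The threshold wavelength is λ₀ = hc/φ = 571.4 nm.
Since 720.7 nm > 571.4 nm, the photons lack sufficient energy.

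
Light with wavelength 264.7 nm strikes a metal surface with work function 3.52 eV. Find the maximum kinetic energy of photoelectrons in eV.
1.1640 eV

Using Einstein's photoelectric equation: KE_max = hf - φ = hc/λ - φ

First, calculate the photon energy:
E_photon = hc/λ = (6.626×10⁻³⁴ J·s)(3×10⁸ m/s) / (264.7×10⁻⁹ m)
E_photon = 4.6840 eV

Then, the maximum kinetic energy:
KE_max = E_photon - φ = 4.6840 eV - 3.52 eV = 1.1640 eV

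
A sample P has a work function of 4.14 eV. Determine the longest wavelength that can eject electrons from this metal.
299.48 nm

The threshold wavelength is when the photon energy equals the work function:
hc/λ₀ = φ

Solving for λ₀:
λ₀ = hc/φ = (6.626×10⁻³⁴ J·s)(3×10⁸ m/s) / (4.14 eV × 1.602×10⁻¹⁹ J/eV)
λ₀ = 299.48 nm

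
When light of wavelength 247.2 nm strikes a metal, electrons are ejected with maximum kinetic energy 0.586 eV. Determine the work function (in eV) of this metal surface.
4.43 eV

From Einstein's photoelectric equation: KE_max = hf - φ = hc/λ - φ

Rearranging for φ:
φ = hc/λ - KE_max

Calculate photon energy:
E_photon = hc/λ = 5.0155 eV

Therefore:
φ = 5.0155 - 0.586 = 4.43 eV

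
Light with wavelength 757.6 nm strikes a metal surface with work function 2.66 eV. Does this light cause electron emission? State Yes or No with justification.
No

For photoemission, the photon energy must exceed the work function.

Photon energy: E = hc/λ = 1.6365 eV
Work function: φ = 2.66 eV

Since E_photon (1.6365 eV) < φ (2.66 eV), photoemission will NOT occur.
The threshold wavelength is λ₀ = hc/φ = 466.1 nm.
Since 757.6 nm > 466.1 nm, the photons lack sufficient energy.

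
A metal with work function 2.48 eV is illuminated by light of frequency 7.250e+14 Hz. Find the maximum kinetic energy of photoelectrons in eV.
0.5184 eV

Using Einstein's photoelectric equation: KE_max = hf - φ

First, calculate the photon energy:
E_photon = hf = (6.626×10⁻³⁴ J·s)(7.250e+14 Hz)
E_photon = 2.9984 eV

Then, the maximum kinetic energy:
KE_max = E_photon - φ = 2.9984 eV - 2.48 eV = 0.5184 eV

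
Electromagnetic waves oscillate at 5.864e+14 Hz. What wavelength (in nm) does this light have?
511.24 nm

Using the wave equation: c = fλ

Solving for wavelength:
λ = c/f = (3×10⁸ m/s) / (5.864e+14 Hz)
λ = 511.24 nm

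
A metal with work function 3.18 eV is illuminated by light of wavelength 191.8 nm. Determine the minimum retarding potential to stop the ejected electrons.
3.2842 V

The stopping potential V_s satisfies: eV_s = KE_max

First, find KE_max using Einstein's equation:
E_photon = hc/λ = 6.4642 eV
KE_max = E_photon - φ = 6.4642 - 3.18 = 3.2842 eV

Since eV_s = KE_max:
V_s = KE_max/e = 3.2842 V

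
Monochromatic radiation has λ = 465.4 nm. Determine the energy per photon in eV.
2.6640 eV

Using E = hf = hc/λ:

E = hc/λ = (6.626×10⁻³⁴ J·s)(3×10⁸ m/s) / (465.4×10⁻⁹ m)
E = 2.6640 eV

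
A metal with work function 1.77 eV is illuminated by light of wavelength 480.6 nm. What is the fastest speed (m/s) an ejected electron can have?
5.3371e+05 m/s

First, find the maximum kinetic energy:
E_photon = hc/λ = 2.5798 eV
KE_max = E_photon - φ = 2.5798 - 1.77 = 0.8098 eV

Convert to Joules: KE_max = 0.8098 × 1.602×10⁻¹⁹ J = 1.2974e-19 J

Then use KE = ½mv² to find velocity:
v = √(2·KE/m) = √(2 × 1.2974e-19 J / 9.109e-31 kg)
v = 5.3371e+05 m/s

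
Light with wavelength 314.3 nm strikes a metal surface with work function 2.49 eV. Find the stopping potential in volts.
1.4548 V

The stopping potential V_s satisfies: eV_s = KE_max

First, find KE_max using Einstein's equation:
E_photon = hc/λ = 3.9448 eV
KE_max = E_photon - φ = 3.9448 - 2.49 = 1.4548 eV

Since eV_s = KE_max:
V_s = KE_max/e = 1.4548 V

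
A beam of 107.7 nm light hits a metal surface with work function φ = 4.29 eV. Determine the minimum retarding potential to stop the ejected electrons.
7.2220 V

The stopping potential V_s satisfies: eV_s = KE_max

First, find KE_max using Einstein's equation:
E_photon = hc/λ = 11.5120 eV
KE_max = E_photon - φ = 11.5120 - 4.29 = 7.2220 eV

Since eV_s = KE_max:
V_s = KE_max/e = 7.2220 V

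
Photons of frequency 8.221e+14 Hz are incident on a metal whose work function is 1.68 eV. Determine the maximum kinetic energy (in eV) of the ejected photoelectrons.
1.7199 eV

Using Einstein's photoelectric equation: KE_max = hf - φ

First, calculate the photon energy:
E_photon = hf = (6.626×10⁻³⁴ J·s)(8.221e+14 Hz)
E_photon = 3.3999 eV

Then, the maximum kinetic energy:
KE_max = E_photon - φ = 3.3999 eV - 1.68 eV = 1.7199 eV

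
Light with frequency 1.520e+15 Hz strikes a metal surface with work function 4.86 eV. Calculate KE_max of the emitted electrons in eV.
1.4262 eV

Using Einstein's photoelectric equation: KE_max = hf - φ

First, calculate the photon energy:
E_photon = hf = (6.626×10⁻³⁴ J·s)(1.520e+15 Hz)
E_photon = 6.2862 eV

Then, the maximum kinetic energy:
KE_max = E_photon - φ = 6.2862 eV - 4.86 eV = 1.4262 eV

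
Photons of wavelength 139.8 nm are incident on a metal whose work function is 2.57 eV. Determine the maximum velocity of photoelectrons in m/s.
1.4885e+06 m/s

First, find the maximum kinetic energy:
E_photon = hc/λ = 8.8687 eV
KE_max = E_photon - φ = 8.8687 - 2.57 = 6.2987 eV

Convert to Joules: KE_max = 6.2987 × 1.602×10⁻¹⁹ J = 1.0092e-18 J

Then use KE = ½mv² to find velocity:
v = √(2·KE/m) = √(2 × 1.0092e-18 J / 9.109e-31 kg)
v = 1.4885e+06 m/s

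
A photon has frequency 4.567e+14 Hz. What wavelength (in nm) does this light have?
656.43 nm

Using the wave equation: c = fλ

Solving for wavelength:
λ = c/f = (3×10⁸ m/s) / (4.567e+14 Hz)
λ = 656.43 nm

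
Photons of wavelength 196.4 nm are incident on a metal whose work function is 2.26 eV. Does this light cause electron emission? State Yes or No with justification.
Yes

For photoemission, the photon energy must exceed the work function.

Photon energy: E = hc/λ = 6.3128 eV
Work function: φ = 2.26 eV

Since E_photon (6.3128 eV) > φ (2.26 eV), photoemission WILL occur.
The threshold wavelength is λ₀ = hc/φ = 548.6 nm.
Since 196.4 nm < 548.6 nm, the light has sufficient energy.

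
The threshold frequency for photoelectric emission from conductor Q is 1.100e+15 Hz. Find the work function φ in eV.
4.55 eV

At the threshold frequency, photon energy equals work function:
φ = hf₀

Calculating:
φ = (6.626×10⁻³⁴ J·s)(1.100e+15 Hz)
φ = 4.55 eV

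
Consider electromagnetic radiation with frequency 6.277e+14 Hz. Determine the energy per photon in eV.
2.5960 eV

Using E = hf:

E = hf = (6.626×10⁻³⁴ J·s)(6.277e+14 Hz)
E = 2.5960 eV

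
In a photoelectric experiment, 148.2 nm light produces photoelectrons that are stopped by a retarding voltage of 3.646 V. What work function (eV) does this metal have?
4.72 eV

The stopping potential gives the maximum kinetic energy: KE_max = eV_s = 3.646 eV

From Einstein's photoelectric equation: KE_max = hc/λ - φ
Rearranging: φ = hc/λ - KE_max

Calculate photon energy:
E_photon = hc/λ = (6.626×10⁻³⁴ J·s)(3×10⁸ m/s) / (148.2×10⁻⁹ m) = 8.3660 eV

Therefore:
φ = 8.3660 - 3.646 = 4.72 eV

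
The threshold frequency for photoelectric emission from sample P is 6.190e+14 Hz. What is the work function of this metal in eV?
2.56 eV

At the threshold frequency, photon energy equals work function:
φ = hf₀

Calculating:
φ = (6.626×10⁻³⁴ J·s)(6.190e+14 Hz)
φ = 2.56 eV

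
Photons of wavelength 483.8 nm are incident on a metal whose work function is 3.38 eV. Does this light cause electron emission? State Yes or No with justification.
No

For photoemission, the photon energy must exceed the work function.

Photon energy: E = hc/λ = 2.5627 eV
Work function: φ = 3.38 eV

Since E_photon (2.5627 eV) < φ (3.38 eV), photoemission will NOT occur.
The threshold wavelength is λ₀ = hc/φ = 366.8 nm.
Since 483.8 nm > 366.8 nm, the photons lack sufficient energy.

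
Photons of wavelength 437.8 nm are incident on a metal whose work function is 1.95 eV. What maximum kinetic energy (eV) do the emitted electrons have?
0.8820 eV

Using Einstein's photoelectric equation: KE_max = hf - φ = hc/λ - φ

First, calculate the photon energy:
E_photon = hc/λ = (6.626×10⁻³⁴ J·s)(3×10⁸ m/s) / (437.8×10⁻⁹ m)
E_photon = 2.8320 eV

Then, the maximum kinetic energy:
KE_max = E_photon - φ = 2.8320 eV - 1.95 eV = 0.8820 eV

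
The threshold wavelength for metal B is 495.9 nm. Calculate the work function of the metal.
2.50 eV

At the threshold wavelength, photon energy equals work function:
φ = hc/λ₀

Calculating:
φ = (6.626×10⁻³⁴ J·s)(3×10⁸ m/s) / (495.9×10⁻⁹ m)
φ = 2.50 eV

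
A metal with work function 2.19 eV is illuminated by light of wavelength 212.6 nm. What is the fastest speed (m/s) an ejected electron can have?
1.1318e+06 m/s

First, find the maximum kinetic energy:
E_photon = hc/λ = 5.8318 eV
KE_max = E_photon - φ = 5.8318 - 2.19 = 3.6418 eV

Convert to Joules: KE_max = 3.6418 × 1.602×10⁻¹⁹ J = 5.8348e-19 J

Then use KE = ½mv² to find velocity:
v = √(2·KE/m) = √(2 × 5.8348e-19 J / 9.109e-31 kg)
v = 1.1318e+06 m/s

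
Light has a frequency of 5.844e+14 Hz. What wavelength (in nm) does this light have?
512.99 nm

Using the wave equation: c = fλ

Solving for wavelength:
λ = c/f = (3×10⁸ m/s) / (5.844e+14 Hz)
λ = 512.99 nm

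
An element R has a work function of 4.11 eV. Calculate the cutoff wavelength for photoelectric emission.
301.66 nm

The threshold wavelength is when the photon energy equals the work function:
hc/λ₀ = φ

Solving for λ₀:
λ₀ = hc/φ = (6.626×10⁻³⁴ J·s)(3×10⁸ m/s) / (4.11 eV × 1.602×10⁻¹⁹ J/eV)
λ₀ = 301.66 nm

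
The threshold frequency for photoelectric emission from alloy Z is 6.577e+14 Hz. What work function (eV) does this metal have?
2.72 eV

At the threshold frequency, photon energy equals work function:
φ = hf₀

Calculating:
φ = (6.626×10⁻³⁴ J·s)(6.577e+14 Hz)
φ = 2.72 eV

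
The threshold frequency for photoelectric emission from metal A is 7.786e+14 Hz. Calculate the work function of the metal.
3.22 eV

At the threshold frequency, photon energy equals work function:
φ = hf₀

Calculating:
φ = (6.626×10⁻³⁴ J·s)(7.786e+14 Hz)
φ = 3.22 eV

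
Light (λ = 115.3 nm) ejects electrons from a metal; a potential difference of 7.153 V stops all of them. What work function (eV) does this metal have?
3.60 eV

The stopping potential gives the maximum kinetic energy: KE_max = eV_s = 7.153 eV

From Einstein's photoelectric equation: KE_max = hc/λ - φ
Rearranging: φ = hc/λ - KE_max

Calculate photon energy:
E_photon = hc/λ = (6.626×10⁻³⁴ J·s)(3×10⁸ m/s) / (115.3×10⁻⁹ m) = 10.7532 eV

Therefore:
φ = 10.7532 - 7.153 = 3.60 eV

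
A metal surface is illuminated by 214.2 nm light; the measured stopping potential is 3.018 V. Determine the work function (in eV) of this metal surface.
2.77 eV

The stopping potential gives the maximum kinetic energy: KE_max = eV_s = 3.018 eV

From Einstein's photoelectric equation: KE_max = hc/λ - φ
Rearranging: φ = hc/λ - KE_max

Calculate photon energy:
E_photon = hc/λ = (6.626×10⁻³⁴ J·s)(3×10⁸ m/s) / (214.2×10⁻⁹ m) = 5.7882 eV

Therefore:
φ = 5.7882 - 3.018 = 2.77 eV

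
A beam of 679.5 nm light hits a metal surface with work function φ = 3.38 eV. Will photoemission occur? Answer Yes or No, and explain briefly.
No

For photoemission, the photon energy must exceed the work function.

Photon energy: E = hc/λ = 1.8246 eV
Work function: φ = 3.38 eV

Since E_photon (1.8246 eV) < φ (3.38 eV), photoemission will NOT occur.
The threshold wavelength is λ₀ = hc/φ = 366.8 nm.
Since 679.5 nm > 366.8 nm, the photons lack sufficient energy.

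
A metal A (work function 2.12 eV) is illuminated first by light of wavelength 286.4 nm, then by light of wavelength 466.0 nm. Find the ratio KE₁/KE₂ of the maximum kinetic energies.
4.0863

Using Einstein's equation: KE_max = hc/λ - φ

For λ₁ = 286.4 nm:
E₁ = hc/λ₁ = 4.3291 eV
KE₁ = E₁ - φ = 4.3291 - 2.12 = 2.2091 eV

For λ₂ = 466.0 nm:
E₂ = hc/λ₂ = 2.6606 eV
KE₂ = E₂ - φ = 2.6606 - 2.12 = 0.5406 eV

Ratio: KE₁/KE₂ = 2.2091/0.5406 = 4.0863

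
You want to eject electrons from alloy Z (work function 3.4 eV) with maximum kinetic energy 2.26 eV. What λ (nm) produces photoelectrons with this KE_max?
219.05 nm

From Einstein's equation: KE_max = hc/λ - φ

Rearranging for λ:
hc/λ = KE_max + φ
λ = hc/(KE_max + φ)

Required photon energy:
E_photon = KE_max + φ = 2.26 + 3.4 = 5.66 eV

Required wavelength:
λ = hc/E_photon = (6.626×10⁻³⁴)(3×10⁸) / (5.66 × 1.602×10⁻¹⁹)
λ = 219.05 nm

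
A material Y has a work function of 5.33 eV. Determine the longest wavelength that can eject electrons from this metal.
232.62 nm

The threshold wavelength is when the photon energy equals the work function:
hc/λ₀ = φ

Solving for λ₀:
λ₀ = hc/φ = (6.626×10⁻³⁴ J·s)(3×10⁸ m/s) / (5.33 eV × 1.602×10⁻¹⁹ J/eV)
λ₀ = 232.62 nm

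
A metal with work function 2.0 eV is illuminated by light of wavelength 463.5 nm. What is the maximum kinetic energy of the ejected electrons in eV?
0.6750 eV

Using Einstein's photoelectric equation: KE_max = hf - φ = hc/λ - φ

First, calculate the photon energy:
E_photon = hc/λ = (6.626×10⁻³⁴ J·s)(3×10⁸ m/s) / (463.5×10⁻⁹ m)
E_photon = 2.6750 eV

Then, the maximum kinetic energy:
KE_max = E_photon - φ = 2.6750 eV - 2.0 eV = 0.6750 eV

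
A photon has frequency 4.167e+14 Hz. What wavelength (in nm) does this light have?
719.44 nm

Using the wave equation: c = fλ

Solving for wavelength:
λ = c/f = (3×10⁸ m/s) / (4.167e+14 Hz)
λ = 719.44 nm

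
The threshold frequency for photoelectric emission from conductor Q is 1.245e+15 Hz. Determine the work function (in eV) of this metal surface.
5.15 eV

At the threshold frequency, photon energy equals work function:
φ = hf₀

Calculating:
φ = (6.626×10⁻³⁴ J·s)(1.245e+15 Hz)
φ = 5.15 eV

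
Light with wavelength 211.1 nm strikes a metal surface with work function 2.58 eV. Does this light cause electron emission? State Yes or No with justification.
Yes

For photoemission, the photon energy must exceed the work function.

Photon energy: E = hc/λ = 5.8732 eV
Work function: φ = 2.58 eV

Since E_photon (5.8732 eV) > φ (2.58 eV), photoemission WILL occur.
The threshold wavelength is λ₀ = hc/φ = 480.6 nm.
Since 211.1 nm < 480.6 nm, the light has sufficient energy.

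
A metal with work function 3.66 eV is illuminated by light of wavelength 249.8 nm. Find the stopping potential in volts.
1.3033 V

The stopping potential V_s satisfies: eV_s = KE_max

First, find KE_max using Einstein's equation:
E_photon = hc/λ = 4.9633 eV
KE_max = E_photon - φ = 4.9633 - 3.66 = 1.3033 eV

Since eV_s = KE_max:
V_s = KE_max/e = 1.3033 V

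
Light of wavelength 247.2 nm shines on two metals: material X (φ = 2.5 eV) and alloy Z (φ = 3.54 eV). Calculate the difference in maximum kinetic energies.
1.0400 eV

Using KE_max = hc/λ - φ for each metal:

Photon energy: E = hc/λ = 5.0155 eV

For material X (φ₁ = 2.5 eV):
KE₁ = E - φ₁ = 5.0155 - 2.5 = 2.5155 eV

For alloy Z (φ₂ = 3.54 eV):
KE₂ = E - φ₂ = 5.0155 - 3.54 = 1.4755 eV

Difference:
ΔKE = KE₁ - KE₂ = 2.5155 - 1.4755 = 1.0400 eV

Note: The difference equals the difference in work functions: 3.54 - 2.5 = 1.04 eV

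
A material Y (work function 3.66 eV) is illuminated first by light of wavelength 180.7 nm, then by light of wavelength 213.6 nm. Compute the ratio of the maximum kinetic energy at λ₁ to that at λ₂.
1.4928

Using Einstein's equation: KE_max = hc/λ - φ

For λ₁ = 180.7 nm:
E₁ = hc/λ₁ = 6.8613 eV
KE₁ = E₁ - φ = 6.8613 - 3.66 = 3.2013 eV

For λ₂ = 213.6 nm:
E₂ = hc/λ₂ = 5.8045 eV
KE₂ = E₂ - φ = 5.8045 - 3.66 = 2.1445 eV

Ratio: KE₁/KE₂ = 3.2013/2.1445 = 1.4928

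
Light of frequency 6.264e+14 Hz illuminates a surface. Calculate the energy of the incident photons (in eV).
2.5906 eV

Using E = hf:

E = hf = (6.626×10⁻³⁴ J·s)(6.264e+14 Hz)
E = 2.5906 eV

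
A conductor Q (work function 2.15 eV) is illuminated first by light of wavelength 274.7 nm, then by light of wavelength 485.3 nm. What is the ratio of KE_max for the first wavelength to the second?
5.8386

Using Einstein's equation: KE_max = hc/λ - φ

For λ₁ = 274.7 nm:
E₁ = hc/λ₁ = 4.5134 eV
KE₁ = E₁ - φ = 4.5134 - 2.15 = 2.3634 eV

For λ₂ = 485.3 nm:
E₂ = hc/λ₂ = 2.5548 eV
KE₂ = E₂ - φ = 2.5548 - 2.15 = 0.4048 eV

Ratio: KE₁/KE₂ = 2.3634/0.4048 = 5.8386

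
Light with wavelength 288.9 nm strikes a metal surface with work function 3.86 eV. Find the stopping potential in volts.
0.4316 V

The stopping potential V_s satisfies: eV_s = KE_max

First, find KE_max using Einstein's equation:
E_photon = hc/λ = 4.2916 eV
KE_max = E_photon - φ = 4.2916 - 3.86 = 0.4316 eV

Since eV_s = KE_max:
V_s = KE_max/e = 0.4316 V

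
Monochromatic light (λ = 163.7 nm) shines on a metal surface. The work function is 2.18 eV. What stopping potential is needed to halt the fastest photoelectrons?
5.3939 V

The stopping potential V_s satisfies: eV_s = KE_max

First, find KE_max using Einstein's equation:
E_photon = hc/λ = 7.5739 eV
KE_max = E_photon - φ = 7.5739 - 2.18 = 5.3939 eV

Since eV_s = KE_max:
V_s = KE_max/e = 5.3939 V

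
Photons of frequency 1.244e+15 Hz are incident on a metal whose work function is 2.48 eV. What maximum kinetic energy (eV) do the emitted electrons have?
2.6648 eV

Using Einstein's photoelectric equation: KE_max = hf - φ

First, calculate the photon energy:
E_photon = hf = (6.626×10⁻³⁴ J·s)(1.244e+15 Hz)
E_photon = 5.1448 eV

Then, the maximum kinetic energy:
KE_max = E_photon - φ = 5.1448 eV - 2.48 eV = 2.6648 eV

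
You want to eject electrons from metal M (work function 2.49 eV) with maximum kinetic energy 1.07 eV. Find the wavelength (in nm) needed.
348.27 nm

From Einstein's equation: KE_max = hc/λ - φ

Rearranging for λ:
hc/λ = KE_max + φ
λ = hc/(KE_max + φ)

Required photon energy:
E_photon = KE_max + φ = 1.07 + 2.49 = 3.56 eV

Required wavelength:
λ = hc/E_photon = (6.626×10⁻³⁴)(3×10⁸) / (3.56 × 1.602×10⁻¹⁹)
λ = 348.27 nm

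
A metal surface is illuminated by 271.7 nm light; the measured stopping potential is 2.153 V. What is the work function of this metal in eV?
2.41 eV

The stopping potential gives the maximum kinetic energy: KE_max = eV_s = 2.153 eV

From Einstein's photoelectric equation: KE_max = hc/λ - φ
Rearranging: φ = hc/λ - KE_max

Calculate photon energy:
E_photon = hc/λ = (6.626×10⁻³⁴ J·s)(3×10⁸ m/s) / (271.7×10⁻⁹ m) = 4.5633 eV

Therefore:
φ = 4.5633 - 2.153 = 2.41 eV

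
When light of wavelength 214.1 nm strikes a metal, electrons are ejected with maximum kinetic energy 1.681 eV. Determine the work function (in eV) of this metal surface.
4.11 eV

From Einstein's photoelectric equation: KE_max = hf - φ = hc/λ - φ

Rearranging for φ:
φ = hc/λ - KE_max

Calculate photon energy:
E_photon = hc/λ = 5.7909 eV

Therefore:
φ = 5.7909 - 1.681 = 4.11 eV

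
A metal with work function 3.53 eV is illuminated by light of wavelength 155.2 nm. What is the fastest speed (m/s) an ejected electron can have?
1.2524e+06 m/s

First, find the maximum kinetic energy:
E_photon = hc/λ = 7.9887 eV
KE_max = E_photon - φ = 7.9887 - 3.53 = 4.4587 eV

Convert to Joules: KE_max = 4.4587 × 1.602×10⁻¹⁹ J = 7.1436e-19 J

Then use KE = ½mv² to find velocity:
v = √(2·KE/m) = √(2 × 7.1436e-19 J / 9.109e-31 kg)
v = 1.2524e+06 m/s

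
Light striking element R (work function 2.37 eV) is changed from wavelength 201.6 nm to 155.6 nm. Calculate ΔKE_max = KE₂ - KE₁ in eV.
1.8181 eV

Using Einstein's equation: KE_max = hc/λ - φ

For λ₁ = 201.6 nm:
KE₁ = hc/λ₁ - φ = 6.1500 - 2.37 = 3.7800 eV

For λ₂ = 155.6 nm:
KE₂ = hc/λ₂ - φ = 7.9681 - 2.37 = 5.5981 eV

Change in KE:
ΔKE = KE₂ - KE₁ = 5.5981 - 3.7800 = 1.8181 eV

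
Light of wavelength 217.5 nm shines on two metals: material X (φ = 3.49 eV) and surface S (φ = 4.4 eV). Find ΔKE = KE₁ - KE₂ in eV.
0.9100 eV

Using KE_max = hc/λ - φ for each metal:

Photon energy: E = hc/λ = 5.7004 eV

For material X (φ₁ = 3.49 eV):
KE₁ = E - φ₁ = 5.7004 - 3.49 = 2.2104 eV

For surface S (φ₂ = 4.4 eV):
KE₂ = E - φ₂ = 5.7004 - 4.4 = 1.3004 eV

Difference:
ΔKE = KE₁ - KE₂ = 2.2104 - 1.3004 = 0.9100 eV

Note: The difference equals the difference in work functions: 4.4 - 3.49 = 0.91 eV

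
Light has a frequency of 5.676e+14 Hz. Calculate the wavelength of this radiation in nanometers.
528.18 nm

Using the wave equation: c = fλ

Solving for wavelength:
λ = c/f = (3×10⁸ m/s) / (5.676e+14 Hz)
λ = 528.18 nm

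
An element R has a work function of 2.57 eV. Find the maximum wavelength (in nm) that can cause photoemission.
482.43 nm

The threshold wavelength is when the photon energy equals the work function:
hc/λ₀ = φ

Solving for λ₀:
λ₀ = hc/φ = (6.626×10⁻³⁴ J·s)(3×10⁸ m/s) / (2.57 eV × 1.602×10⁻¹⁹ J/eV)
λ₀ = 482.43 nm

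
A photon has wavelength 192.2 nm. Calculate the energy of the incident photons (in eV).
6.4508 eV

Using E = hf = hc/λ:

E = hc/λ = (6.626×10⁻³⁴ J·s)(3×10⁸ m/s) / (192.2×10⁻⁹ m)
E = 6.4508 eV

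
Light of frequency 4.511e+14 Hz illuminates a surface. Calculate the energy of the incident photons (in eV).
1.8656 eV

Using E = hf:

E = hf = (6.626×10⁻³⁴ J·s)(4.511e+14 Hz)
E = 1.8656 eV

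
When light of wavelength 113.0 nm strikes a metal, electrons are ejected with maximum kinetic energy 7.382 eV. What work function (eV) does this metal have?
3.59 eV

From Einstein's photoelectric equation: KE_max = hf - φ = hc/λ - φ

Rearranging for φ:
φ = hc/λ - KE_max

Calculate photon energy:
E_photon = hc/λ = 10.9721 eV

Therefore:
φ = 10.9721 - 7.382 = 3.59 eV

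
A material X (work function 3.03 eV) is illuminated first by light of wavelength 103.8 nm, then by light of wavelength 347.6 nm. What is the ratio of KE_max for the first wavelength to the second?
16.6048

Using Einstein's equation: KE_max = hc/λ - φ

For λ₁ = 103.8 nm:
E₁ = hc/λ₁ = 11.9445 eV
KE₁ = E₁ - φ = 11.9445 - 3.03 = 8.9145 eV

For λ₂ = 347.6 nm:
E₂ = hc/λ₂ = 3.5669 eV
KE₂ = E₂ - φ = 3.5669 - 3.03 = 0.5369 eV

Ratio: KE₁/KE₂ = 8.9145/0.5369 = 16.6048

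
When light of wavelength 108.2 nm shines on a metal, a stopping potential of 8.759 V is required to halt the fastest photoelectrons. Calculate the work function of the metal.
2.70 eV

The stopping potential gives the maximum kinetic energy: KE_max = eV_s = 8.759 eV

From Einstein's photoelectric equation: KE_max = hc/λ - φ
Rearranging: φ = hc/λ - KE_max

Calculate photon energy:
E_photon = hc/λ = (6.626×10⁻³⁴ J·s)(3×10⁸ m/s) / (108.2×10⁻⁹ m) = 11.4588 eV

Therefore:
φ = 11.4588 - 8.759 = 2.70 eV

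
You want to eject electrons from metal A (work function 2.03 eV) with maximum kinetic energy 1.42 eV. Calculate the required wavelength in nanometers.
359.37 nm

From Einstein's equation: KE_max = hc/λ - φ

Rearranging for λ:
hc/λ = KE_max + φ
λ = hc/(KE_max + φ)

Required photon energy:
E_photon = KE_max + φ = 1.42 + 2.03 = 3.45 eV

Required wavelength:
λ = hc/E_photon = (6.626×10⁻³⁴)(3×10⁸) / (3.45 × 1.602×10⁻¹⁹)
λ = 359.37 nm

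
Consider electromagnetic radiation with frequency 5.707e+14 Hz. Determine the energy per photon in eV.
2.3602 eV

Using E = hf:

E = hf = (6.626×10⁻³⁴ J·s)(5.707e+14 Hz)
E = 2.3602 eV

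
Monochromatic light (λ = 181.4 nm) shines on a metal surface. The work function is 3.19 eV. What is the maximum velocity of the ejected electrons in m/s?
1.1323e+06 m/s

First, find the maximum kinetic energy:
E_photon = hc/λ = 6.8349 eV
KE_max = E_photon - φ = 6.8349 - 3.19 = 3.6449 eV

Convert to Joules: KE_max = 3.6449 × 1.602×10⁻¹⁹ J = 5.8397e-19 J

Then use KE = ½mv² to find velocity:
v = √(2·KE/m) = √(2 × 5.8397e-19 J / 9.109e-31 kg)
v = 1.1323e+06 m/s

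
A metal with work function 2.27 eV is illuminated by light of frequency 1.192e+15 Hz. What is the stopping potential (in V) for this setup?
2.6597 V

The stopping potential V_s satisfies: eV_s = KE_max

First, find KE_max using Einstein's equation:
E_photon = hf = (6.626×10⁻³⁴ J·s)(1.192e+15 Hz) = 4.9297 eV
KE_max = E_photon - φ = 4.9297 - 2.27 = 2.6597 eV

Since eV_s = KE_max:
V_s = KE_max/e = 2.6597 V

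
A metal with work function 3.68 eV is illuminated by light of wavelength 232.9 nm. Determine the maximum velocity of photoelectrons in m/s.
7.6034e+05 m/s

First, find the maximum kinetic energy:
E_photon = hc/λ = 5.3235 eV
KE_max = E_photon - φ = 5.3235 - 3.68 = 1.6435 eV

Convert to Joules: KE_max = 1.6435 × 1.602×10⁻¹⁹ J = 2.6332e-19 J

Then use KE = ½mv² to find velocity:
v = √(2·KE/m) = √(2 × 2.6332e-19 J / 9.109e-31 kg)
v = 7.6034e+05 m/s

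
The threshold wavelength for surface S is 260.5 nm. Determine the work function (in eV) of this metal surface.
4.76 eV

At the threshold wavelength, photon energy equals work function:
φ = hc/λ₀

Calculating:
φ = (6.626×10⁻³⁴ J·s)(3×10⁸ m/s) / (260.5×10⁻⁹ m)
φ = 4.76 eV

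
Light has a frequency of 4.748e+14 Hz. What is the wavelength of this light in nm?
631.41 nm

Using the wave equation: c = fλ

Solving for wavelength:
λ = c/f = (3×10⁸ m/s) / (4.748e+14 Hz)
λ = 631.41 nm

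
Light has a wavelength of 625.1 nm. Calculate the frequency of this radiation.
4.7959e+14 Hz

Using the wave equation: c = fλ

Solving for frequency:
f = c/λ = (3×10⁸ m/s) / (625.1×10⁻⁹ m)
f = 4.7959e+14 Hz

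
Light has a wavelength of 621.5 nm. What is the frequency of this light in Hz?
4.8237e+14 Hz

Using the wave equation: c = fλ

Solving for frequency:
f = c/λ = (3×10⁸ m/s) / (621.5×10⁻⁹ m)
f = 4.8237e+14 Hz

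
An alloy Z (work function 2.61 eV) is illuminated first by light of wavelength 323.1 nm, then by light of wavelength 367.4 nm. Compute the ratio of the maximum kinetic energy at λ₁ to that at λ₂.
1.6051

Using Einstein's equation: KE_max = hc/λ - φ

For λ₁ = 323.1 nm:
E₁ = hc/λ₁ = 3.8373 eV
KE₁ = E₁ - φ = 3.8373 - 2.61 = 1.2273 eV

For λ₂ = 367.4 nm:
E₂ = hc/λ₂ = 3.3746 eV
KE₂ = E₂ - φ = 3.3746 - 2.61 = 0.7646 eV

Ratio: KE₁/KE₂ = 1.2273/0.7646 = 1.6051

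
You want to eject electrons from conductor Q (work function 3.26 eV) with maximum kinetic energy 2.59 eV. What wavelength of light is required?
211.94 nm

From Einstein's equation: KE_max = hc/λ - φ

Rearranging for λ:
hc/λ = KE_max + φ
λ = hc/(KE_max + φ)

Required photon energy:
E_photon = KE_max + φ = 2.59 + 3.26 = 5.85 eV

Required wavelength:
λ = hc/E_photon = (6.626×10⁻³⁴)(3×10⁸) / (5.85 × 1.602×10⁻¹⁹)
λ = 211.94 nm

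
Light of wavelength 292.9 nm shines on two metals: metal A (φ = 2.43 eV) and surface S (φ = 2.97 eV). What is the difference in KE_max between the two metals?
0.5400 eV

Using KE_max = hc/λ - φ for each metal:

Photon energy: E = hc/λ = 4.2330 eV

For metal A (φ₁ = 2.43 eV):
KE₁ = E - φ₁ = 4.2330 - 2.43 = 1.8030 eV

For surface S (φ₂ = 2.97 eV):
KE₂ = E - φ₂ = 4.2330 - 2.97 = 1.2630 eV

Difference:
ΔKE = KE₁ - KE₂ = 1.8030 - 1.2630 = 0.5400 eV

Note: The difference equals the difference in work functions: 2.97 - 2.43 = 0.54 eV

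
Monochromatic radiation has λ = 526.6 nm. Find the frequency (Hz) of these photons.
5.6930e+14 Hz

Using the wave equation: c = fλ

Solving for frequency:
f = c/λ = (3×10⁸ m/s) / (526.6×10⁻⁹ m)
f = 5.6930e+14 Hz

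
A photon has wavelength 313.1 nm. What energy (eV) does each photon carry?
3.9599 eV

Using E = hf = hc/λ:

E = hc/λ = (6.626×10⁻³⁴ J·s)(3×10⁸ m/s) / (313.1×10⁻⁹ m)
E = 3.9599 eV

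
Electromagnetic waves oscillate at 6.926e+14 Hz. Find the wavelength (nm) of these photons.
432.85 nm

Using the wave equation: c = fλ

Solving for wavelength:
λ = c/f = (3×10⁸ m/s) / (6.926e+14 Hz)
λ = 432.85 nm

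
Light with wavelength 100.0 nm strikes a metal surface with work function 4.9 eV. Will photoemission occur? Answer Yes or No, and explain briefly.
Yes

For photoemission, the photon energy must exceed the work function.

Photon energy: E = hc/λ = 12.3984 eV
Work function: φ = 4.9 eV

Since E_photon (12.3984 eV) > φ (4.9 eV), photoemission WILL occur.
The threshold wavelength is λ₀ = hc/φ = 253.0 nm.
Since 100.0 nm < 253.0 nm, the light has sufficient energy.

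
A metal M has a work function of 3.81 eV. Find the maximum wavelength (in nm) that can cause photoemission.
325.42 nm

The threshold wavelength is when the photon energy equals the work function:
hc/λ₀ = φ

Solving for λ₀:
λ₀ = hc/φ = (6.626×10⁻³⁴ J·s)(3×10⁸ m/s) / (3.81 eV × 1.602×10⁻¹⁹ J/eV)
λ₀ = 325.42 nm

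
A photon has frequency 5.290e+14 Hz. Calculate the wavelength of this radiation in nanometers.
566.72 nm

Using the wave equation: c = fλ

Solving for wavelength:
λ = c/f = (3×10⁸ m/s) / (5.290e+14 Hz)
λ = 566.72 nm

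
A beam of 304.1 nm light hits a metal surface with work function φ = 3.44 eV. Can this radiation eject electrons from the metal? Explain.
Yes

For photoemission, the photon energy must exceed the work function.

Photon energy: E = hc/λ = 4.0771 eV
Work function: φ = 3.44 eV

Since E_photon (4.0771 eV) > φ (3.44 eV), photoemission WILL occur.
The threshold wavelength is λ₀ = hc/φ = 360.4 nm.
Since 304.1 nm < 360.4 nm, the light has sufficient energy.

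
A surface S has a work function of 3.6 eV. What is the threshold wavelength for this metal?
344.40 nm

The threshold wavelength is when the photon energy equals the work function:
hc/λ₀ = φ

Solving for λ₀:
λ₀ = hc/φ = (6.626×10⁻³⁴ J·s)(3×10⁸ m/s) / (3.6 eV × 1.602×10⁻¹⁹ J/eV)
λ₀ = 344.40 nm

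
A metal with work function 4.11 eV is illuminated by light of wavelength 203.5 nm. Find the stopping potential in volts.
1.9826 V

The stopping potential V_s satisfies: eV_s = KE_max

First, find KE_max using Einstein's equation:
E_photon = hc/λ = 6.0926 eV
KE_max = E_photon - φ = 6.0926 - 4.11 = 1.9826 eV

Since eV_s = KE_max:
V_s = KE_max/e = 1.9826 V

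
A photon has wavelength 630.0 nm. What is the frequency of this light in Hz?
4.7586e+14 Hz

Using the wave equation: c = fλ

Solving for frequency:
f = c/λ = (3×10⁸ m/s) / (630.0×10⁻⁹ m)
f = 4.7586e+14 Hz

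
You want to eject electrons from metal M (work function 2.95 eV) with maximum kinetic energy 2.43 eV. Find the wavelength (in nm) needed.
230.45 nm

From Einstein's equation: KE_max = hc/λ - φ

Rearranging for λ:
hc/λ = KE_max + φ
λ = hc/(KE_max + φ)

Required photon energy:
E_photon = KE_max + φ = 2.43 + 2.95 = 5.38 eV

Required wavelength:
λ = hc/E_photon = (6.626×10⁻³⁴)(3×10⁸) / (5.38 × 1.602×10⁻¹⁹)
λ = 230.45 nm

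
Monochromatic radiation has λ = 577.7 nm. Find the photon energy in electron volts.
2.1462 eV

Using E = hf = hc/λ:

E = hc/λ = (6.626×10⁻³⁴ J·s)(3×10⁸ m/s) / (577.7×10⁻⁹ m)
E = 2.1462 eV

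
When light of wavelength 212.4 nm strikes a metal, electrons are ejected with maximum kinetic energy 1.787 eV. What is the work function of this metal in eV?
4.05 eV

From Einstein's photoelectric equation: KE_max = hf - φ = hc/λ - φ

Rearranging for φ:
φ = hc/λ - KE_max

Calculate photon energy:
E_photon = hc/λ = 5.8373 eV

Therefore:
φ = 5.8373 - 1.787 = 4.05 eV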